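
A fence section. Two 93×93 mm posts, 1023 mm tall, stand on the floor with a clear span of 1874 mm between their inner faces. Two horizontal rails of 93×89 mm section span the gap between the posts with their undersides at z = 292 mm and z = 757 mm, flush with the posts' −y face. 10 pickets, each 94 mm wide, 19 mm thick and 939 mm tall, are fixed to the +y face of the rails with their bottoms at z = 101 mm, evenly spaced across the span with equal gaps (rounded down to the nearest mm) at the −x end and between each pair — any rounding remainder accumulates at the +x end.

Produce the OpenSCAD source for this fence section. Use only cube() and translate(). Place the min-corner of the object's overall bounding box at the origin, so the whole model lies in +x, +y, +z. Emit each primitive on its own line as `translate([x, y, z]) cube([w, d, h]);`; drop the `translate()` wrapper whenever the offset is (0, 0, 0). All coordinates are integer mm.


cube([93, 93, 1023]);
translate([1967, 0, 0]) cube([93, 93, 1023]);
translate([93, 0, 292]) cube([1874, 93, 89]);
translate([93, 0, 757]) cube([1874, 93, 89]);
translate([177, 93, 101]) cube([94, 19, 939]);
translate([355, 93, 101]) cube([94, 19, 939]);
translate([533, 93, 101]) cube([94, 19, 939]);
translate([711, 93, 101]) cube([94, 19, 939]);
translate([889, 93, 101]) cube([94, 19, 939]);
translate([1067, 93, 101]) cube([94, 19, 939]);
translate([1245, 93, 101]) cube([94, 19, 939]);
translate([1423, 93, 101]) cube([94, 19, 939]);
translate([1601, 93, 101]) cube([94, 19, 939]);
translate([1779, 93, 101]) cube([94, 19, 939]);


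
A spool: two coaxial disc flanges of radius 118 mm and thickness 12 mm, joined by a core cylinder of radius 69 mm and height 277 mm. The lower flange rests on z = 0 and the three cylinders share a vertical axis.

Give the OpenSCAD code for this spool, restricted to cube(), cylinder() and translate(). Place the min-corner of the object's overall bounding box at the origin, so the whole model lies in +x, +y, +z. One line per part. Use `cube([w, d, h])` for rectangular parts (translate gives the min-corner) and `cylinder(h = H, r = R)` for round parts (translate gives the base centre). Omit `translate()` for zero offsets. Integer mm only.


translate([118, 118, 0]) cylinder(h = 12, r = 118);
translate([118, 118, 12]) cylinder(h = 277, r = 69);
translate([118, 118, 289]) cylinder(h = 12, r = 118);


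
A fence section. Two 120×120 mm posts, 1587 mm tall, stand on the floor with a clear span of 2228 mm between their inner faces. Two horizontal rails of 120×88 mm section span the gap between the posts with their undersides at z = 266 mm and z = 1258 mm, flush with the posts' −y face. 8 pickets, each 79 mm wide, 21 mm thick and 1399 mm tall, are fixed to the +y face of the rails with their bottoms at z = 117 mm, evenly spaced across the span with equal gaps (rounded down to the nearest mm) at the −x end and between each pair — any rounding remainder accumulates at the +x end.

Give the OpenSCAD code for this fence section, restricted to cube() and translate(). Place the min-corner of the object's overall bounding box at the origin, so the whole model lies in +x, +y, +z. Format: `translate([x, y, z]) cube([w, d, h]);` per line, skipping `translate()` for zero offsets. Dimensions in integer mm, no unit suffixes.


cube([120, 120, 1587]);
translate([2348, 0, 0]) cube([120, 120, 1587]);
translate([120, 0, 266]) cube([2228, 120, 88]);
translate([120, 0, 1258]) cube([2228, 120, 88]);
translate([297, 120, 117]) cube([79, 21, 1399]);
translate([553, 120, 117]) cube([79, 21, 1399]);
translate([809, 120, 117]) cube([79, 21, 1399]);
translate([1065, 120, 117]) cube([79, 21, 1399]);
translate([1321, 120, 117]) cube([79, 21, 1399]);
translate([1577, 120, 117]) cube([79, 21, 1399]);
translate([1833, 120, 117]) cube([79, 21, 1399]);
translate([2089, 120, 117]) cube([79, 21, 1399]);


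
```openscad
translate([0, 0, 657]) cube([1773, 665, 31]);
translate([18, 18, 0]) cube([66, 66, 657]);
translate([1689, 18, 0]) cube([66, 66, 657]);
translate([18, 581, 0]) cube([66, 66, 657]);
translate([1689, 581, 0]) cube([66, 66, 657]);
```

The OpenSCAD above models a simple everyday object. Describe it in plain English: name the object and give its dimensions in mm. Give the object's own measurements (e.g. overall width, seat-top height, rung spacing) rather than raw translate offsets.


A table: top 1773 mm (x) × 665 mm (y), 31 mm thick, upper face at z = 688 mm, on four 66×66 mm square legs, each inset 18 mm from the nearest pair of top edges from z = 0 to the bottom of the top.


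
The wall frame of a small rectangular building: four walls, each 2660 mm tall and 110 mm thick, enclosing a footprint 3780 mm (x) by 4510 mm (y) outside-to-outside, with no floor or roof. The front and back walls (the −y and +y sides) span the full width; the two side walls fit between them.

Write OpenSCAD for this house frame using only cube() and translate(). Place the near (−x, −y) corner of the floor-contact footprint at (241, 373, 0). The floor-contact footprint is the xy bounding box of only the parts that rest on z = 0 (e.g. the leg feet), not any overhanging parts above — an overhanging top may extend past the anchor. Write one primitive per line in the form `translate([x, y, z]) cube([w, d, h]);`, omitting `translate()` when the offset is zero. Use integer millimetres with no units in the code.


translate([241, 373, 0]) cube([3780, 110, 2660]);
translate([241, 4773, 0]) cube([3780, 110, 2660]);
translate([241, 483, 0]) cube([110, 4290, 2660]);
translate([3911, 483, 0]) cube([110, 4290, 2660]);


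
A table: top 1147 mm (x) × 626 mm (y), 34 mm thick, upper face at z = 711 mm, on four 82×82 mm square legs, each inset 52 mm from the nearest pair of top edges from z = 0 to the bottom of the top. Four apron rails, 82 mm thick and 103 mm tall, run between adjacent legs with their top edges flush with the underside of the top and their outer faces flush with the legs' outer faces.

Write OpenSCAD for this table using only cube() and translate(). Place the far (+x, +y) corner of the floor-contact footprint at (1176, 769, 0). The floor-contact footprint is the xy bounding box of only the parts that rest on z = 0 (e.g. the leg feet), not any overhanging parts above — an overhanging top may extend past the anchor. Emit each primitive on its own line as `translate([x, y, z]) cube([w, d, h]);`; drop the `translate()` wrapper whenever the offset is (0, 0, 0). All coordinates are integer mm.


translate([81, 195, 677]) cube([1147, 626, 34]);
translate([133, 247, 0]) cube([82, 82, 677]);
translate([1094, 247, 0]) cube([82, 82, 677]);
translate([133, 687, 0]) cube([82, 82, 677]);
translate([1094, 687, 0]) cube([82, 82, 677]);
translate([215, 247, 574]) cube([879, 82, 103]);
translate([215, 687, 574]) cube([879, 82, 103]);
translate([133, 329, 574]) cube([82, 358, 103]);
translate([1094, 329, 574]) cube([82, 358, 103]);


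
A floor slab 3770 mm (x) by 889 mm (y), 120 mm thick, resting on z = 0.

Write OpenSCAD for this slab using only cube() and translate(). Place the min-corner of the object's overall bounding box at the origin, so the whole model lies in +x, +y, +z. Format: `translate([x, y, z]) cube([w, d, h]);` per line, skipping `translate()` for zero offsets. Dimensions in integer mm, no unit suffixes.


cube([3770, 889, 120]);


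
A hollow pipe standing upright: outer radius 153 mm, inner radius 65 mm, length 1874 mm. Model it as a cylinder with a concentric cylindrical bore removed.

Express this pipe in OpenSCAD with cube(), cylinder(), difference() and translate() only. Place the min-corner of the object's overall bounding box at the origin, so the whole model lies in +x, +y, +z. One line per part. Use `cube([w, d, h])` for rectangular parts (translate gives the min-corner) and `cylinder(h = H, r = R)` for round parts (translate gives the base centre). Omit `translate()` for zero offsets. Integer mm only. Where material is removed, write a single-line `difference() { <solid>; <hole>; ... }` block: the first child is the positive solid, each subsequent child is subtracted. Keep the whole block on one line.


difference() { translate([153, 153, 0]) cylinder(h = 1874, r = 153); translate([153, 153, 0]) cylinder(h = 1874, r = 65); }


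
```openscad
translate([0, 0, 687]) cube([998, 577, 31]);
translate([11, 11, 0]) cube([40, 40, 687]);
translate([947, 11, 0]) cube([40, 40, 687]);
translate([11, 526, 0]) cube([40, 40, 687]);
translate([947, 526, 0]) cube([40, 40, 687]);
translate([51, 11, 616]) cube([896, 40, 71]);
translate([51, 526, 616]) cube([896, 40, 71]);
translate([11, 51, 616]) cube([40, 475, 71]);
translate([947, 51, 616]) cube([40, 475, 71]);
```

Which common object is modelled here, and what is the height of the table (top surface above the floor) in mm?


A table. The table height is 718 mm.

A 998×577×31 slab sits at z = 687 on four 40 mm square posts — a table. The top surface is at 687 + 31 = 718 mm.


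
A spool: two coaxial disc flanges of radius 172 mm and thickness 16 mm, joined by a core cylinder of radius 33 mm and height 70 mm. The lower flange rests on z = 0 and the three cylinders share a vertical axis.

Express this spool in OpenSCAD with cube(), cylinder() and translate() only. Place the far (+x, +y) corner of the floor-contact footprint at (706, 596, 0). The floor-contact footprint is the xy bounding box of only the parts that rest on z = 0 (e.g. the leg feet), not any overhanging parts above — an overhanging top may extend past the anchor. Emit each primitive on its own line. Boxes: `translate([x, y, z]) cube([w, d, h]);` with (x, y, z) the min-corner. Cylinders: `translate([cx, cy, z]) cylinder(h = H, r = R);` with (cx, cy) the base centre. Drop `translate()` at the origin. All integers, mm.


translate([534, 424, 0]) cylinder(h = 16, r = 172);
translate([534, 424, 16]) cylinder(h = 70, r = 33);
translate([534, 424, 86]) cylinder(h = 16, r = 172);


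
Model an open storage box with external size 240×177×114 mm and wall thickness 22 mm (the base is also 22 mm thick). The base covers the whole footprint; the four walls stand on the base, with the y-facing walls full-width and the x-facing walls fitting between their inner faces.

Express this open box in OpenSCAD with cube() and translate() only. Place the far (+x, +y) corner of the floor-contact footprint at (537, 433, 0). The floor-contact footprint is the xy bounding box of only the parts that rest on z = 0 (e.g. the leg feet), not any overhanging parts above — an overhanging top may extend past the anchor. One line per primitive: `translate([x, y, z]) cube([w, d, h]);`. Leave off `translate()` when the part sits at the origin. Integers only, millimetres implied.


translate([297, 256, 0]) cube([240, 177, 22]);
translate([297, 256, 22]) cube([240, 22, 92]);
translate([297, 411, 22]) cube([240, 22, 92]);
translate([297, 278, 22]) cube([22, 133, 92]);
translate([515, 278, 22]) cube([22, 133, 92]);


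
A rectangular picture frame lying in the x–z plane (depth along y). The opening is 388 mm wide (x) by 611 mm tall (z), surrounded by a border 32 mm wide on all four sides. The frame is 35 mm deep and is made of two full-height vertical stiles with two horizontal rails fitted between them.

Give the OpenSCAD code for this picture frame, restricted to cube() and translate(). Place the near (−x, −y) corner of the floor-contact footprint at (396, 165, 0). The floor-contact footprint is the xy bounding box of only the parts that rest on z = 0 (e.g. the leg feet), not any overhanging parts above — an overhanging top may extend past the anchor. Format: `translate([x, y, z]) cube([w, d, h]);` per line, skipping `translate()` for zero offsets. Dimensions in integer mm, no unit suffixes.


translate([396, 165, 0]) cube([32, 35, 675]);
translate([816, 165, 0]) cube([32, 35, 675]);
translate([428, 165, 0]) cube([388, 35, 32]);
translate([428, 165, 643]) cube([388, 35, 32]);


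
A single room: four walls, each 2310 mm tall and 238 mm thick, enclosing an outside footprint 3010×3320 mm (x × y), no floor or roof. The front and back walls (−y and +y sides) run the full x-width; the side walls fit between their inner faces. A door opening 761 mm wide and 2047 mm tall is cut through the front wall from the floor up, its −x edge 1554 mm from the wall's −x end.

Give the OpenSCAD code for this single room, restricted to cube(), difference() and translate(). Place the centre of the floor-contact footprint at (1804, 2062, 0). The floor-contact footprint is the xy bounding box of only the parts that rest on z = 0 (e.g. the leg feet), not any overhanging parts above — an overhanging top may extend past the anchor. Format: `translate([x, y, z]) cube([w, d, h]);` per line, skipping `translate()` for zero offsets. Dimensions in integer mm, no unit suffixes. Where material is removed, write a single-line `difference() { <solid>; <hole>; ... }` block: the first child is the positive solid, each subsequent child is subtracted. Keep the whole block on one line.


difference() { translate([299, 402, 0]) cube([3010, 238, 2310]); translate([1853, 402, 0]) cube([761, 238, 2047]); }
translate([299, 3484, 0]) cube([3010, 238, 2310]);
translate([299, 640, 0]) cube([238, 2844, 2310]);
translate([3071, 640, 0]) cube([238, 2844, 2310]);


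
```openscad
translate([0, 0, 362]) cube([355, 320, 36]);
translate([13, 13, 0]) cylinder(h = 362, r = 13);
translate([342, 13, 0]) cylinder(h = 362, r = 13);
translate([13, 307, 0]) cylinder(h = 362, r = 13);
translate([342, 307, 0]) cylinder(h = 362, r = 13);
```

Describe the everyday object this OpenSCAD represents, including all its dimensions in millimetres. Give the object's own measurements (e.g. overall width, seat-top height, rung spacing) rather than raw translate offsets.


A simple wooden stool: a rectangular seat 355 mm (x) by 320 mm (y), 36 mm thick, top face at z = 398 mm, on four round legs, each 26 mm in diameter. The legs rest on z = 0, each leg's axis is inset half a diameter from the nearest pair of seat edges (so the leg's bounding box is flush with the corner).


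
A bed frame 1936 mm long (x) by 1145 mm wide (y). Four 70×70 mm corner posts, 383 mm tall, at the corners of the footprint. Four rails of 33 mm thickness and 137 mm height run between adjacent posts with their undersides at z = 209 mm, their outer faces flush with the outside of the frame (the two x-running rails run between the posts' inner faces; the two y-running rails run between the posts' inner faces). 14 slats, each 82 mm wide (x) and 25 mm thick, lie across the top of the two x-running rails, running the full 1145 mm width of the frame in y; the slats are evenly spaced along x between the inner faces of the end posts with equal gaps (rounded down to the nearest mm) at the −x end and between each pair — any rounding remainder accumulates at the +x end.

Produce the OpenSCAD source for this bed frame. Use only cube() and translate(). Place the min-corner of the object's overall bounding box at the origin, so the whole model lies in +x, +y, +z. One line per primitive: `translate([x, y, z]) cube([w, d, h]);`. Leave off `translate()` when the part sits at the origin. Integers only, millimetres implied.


cube([70, 70, 383]);
translate([0, 1075, 0]) cube([70, 70, 383]);
translate([1866, 0, 0]) cube([70, 70, 383]);
translate([1866, 1075, 0]) cube([70, 70, 383]);
translate([70, 0, 209]) cube([1796, 33, 137]);
translate([70, 1112, 209]) cube([1796, 33, 137]);
translate([0, 70, 209]) cube([33, 1005, 137]);
translate([1903, 70, 209]) cube([33, 1005, 137]);
translate([113, 0, 346]) cube([82, 1145, 25]);
translate([238, 0, 346]) cube([82, 1145, 25]);
translate([363, 0, 346]) cube([82, 1145, 25]);
translate([488, 0, 346]) cube([82, 1145, 25]);
translate([613, 0, 346]) cube([82, 1145, 25]);
translate([738, 0, 346]) cube([82, 1145, 25]);
translate([863, 0, 346]) cube([82, 1145, 25]);
translate([988, 0, 346]) cube([82, 1145, 25]);
translate([1113, 0, 346]) cube([82, 1145, 25]);
translate([1238, 0, 346]) cube([82, 1145, 25]);
translate([1363, 0, 346]) cube([82, 1145, 25]);
translate([1488, 0, 346]) cube([82, 1145, 25]);
translate([1613, 0, 346]) cube([82, 1145, 25]);
translate([1738, 0, 346]) cube([82, 1145, 25]);


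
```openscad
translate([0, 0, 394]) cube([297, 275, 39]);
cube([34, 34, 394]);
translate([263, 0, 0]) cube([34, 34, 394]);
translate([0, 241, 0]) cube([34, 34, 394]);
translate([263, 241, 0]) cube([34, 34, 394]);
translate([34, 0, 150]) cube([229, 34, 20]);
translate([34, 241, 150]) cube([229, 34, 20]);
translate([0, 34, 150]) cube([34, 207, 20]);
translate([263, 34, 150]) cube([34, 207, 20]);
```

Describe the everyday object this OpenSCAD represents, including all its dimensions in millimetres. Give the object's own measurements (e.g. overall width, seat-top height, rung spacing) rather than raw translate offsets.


A four-legged stool. The seat is a 297×275×39 mm slab whose top surface is at z = 433 mm; four square legs, each 34×34 mm in cross-section, run from the floor (z = 0) to the underside of the seat, each flush with a corner of the seat. Four stretchers, 34 mm wide and 20 mm tall, connect adjacent legs with their undersides at z = 150 mm, each running between the inner faces of the legs it joins and aligned with the legs' outer faces on the other axis.


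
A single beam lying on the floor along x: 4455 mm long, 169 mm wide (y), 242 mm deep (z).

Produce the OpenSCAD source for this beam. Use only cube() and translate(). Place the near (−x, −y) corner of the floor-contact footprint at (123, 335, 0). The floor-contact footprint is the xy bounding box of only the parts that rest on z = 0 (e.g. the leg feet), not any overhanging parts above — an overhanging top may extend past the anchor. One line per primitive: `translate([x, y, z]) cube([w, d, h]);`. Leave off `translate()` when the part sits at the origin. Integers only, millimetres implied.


translate([123, 335, 0]) cube([4455, 169, 242]);


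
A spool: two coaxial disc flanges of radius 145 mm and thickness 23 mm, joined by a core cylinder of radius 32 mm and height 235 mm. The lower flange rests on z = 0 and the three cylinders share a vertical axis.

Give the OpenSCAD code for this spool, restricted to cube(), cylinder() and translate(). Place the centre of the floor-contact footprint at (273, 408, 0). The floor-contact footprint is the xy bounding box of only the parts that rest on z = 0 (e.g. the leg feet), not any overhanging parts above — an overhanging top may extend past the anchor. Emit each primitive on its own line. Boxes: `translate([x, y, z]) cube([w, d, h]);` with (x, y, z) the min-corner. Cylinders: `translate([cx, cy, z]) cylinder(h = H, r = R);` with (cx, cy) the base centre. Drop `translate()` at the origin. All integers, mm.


translate([273, 408, 0]) cylinder(h = 23, r = 145);
translate([273, 408, 23]) cylinder(h = 235, r = 32);
translate([273, 408, 258]) cylinder(h = 23, r = 145);


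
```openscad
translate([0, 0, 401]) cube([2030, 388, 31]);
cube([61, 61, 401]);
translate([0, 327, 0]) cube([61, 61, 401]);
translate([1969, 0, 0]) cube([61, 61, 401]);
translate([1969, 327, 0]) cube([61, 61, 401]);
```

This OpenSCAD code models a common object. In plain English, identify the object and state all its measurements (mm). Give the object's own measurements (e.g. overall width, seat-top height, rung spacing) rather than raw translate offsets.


A long wooden bench with a 2030 mm (x) × 388 mm (y) seat, 31 mm thick, its top surface 432 mm above the floor. Four 61 mm square legs at the seat corners, flush with the edges, run from z = 0 to the seat underside.


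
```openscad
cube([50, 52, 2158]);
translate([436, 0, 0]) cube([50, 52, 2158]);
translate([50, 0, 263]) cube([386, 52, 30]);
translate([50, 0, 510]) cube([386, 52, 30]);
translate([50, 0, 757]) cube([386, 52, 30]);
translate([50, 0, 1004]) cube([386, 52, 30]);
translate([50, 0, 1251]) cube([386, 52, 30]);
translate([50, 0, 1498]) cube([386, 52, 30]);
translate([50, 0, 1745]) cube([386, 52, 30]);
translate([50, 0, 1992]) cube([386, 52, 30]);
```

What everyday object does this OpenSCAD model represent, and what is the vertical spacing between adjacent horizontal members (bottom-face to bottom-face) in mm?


A ladder. The rung spacing is 247 mm.

Two tall 50×52 posts with 8 short bars between them — a ladder. Adjacent rungs sit at z = 263 and z = 510, so the spacing is 510 − 263 = 247 mm.


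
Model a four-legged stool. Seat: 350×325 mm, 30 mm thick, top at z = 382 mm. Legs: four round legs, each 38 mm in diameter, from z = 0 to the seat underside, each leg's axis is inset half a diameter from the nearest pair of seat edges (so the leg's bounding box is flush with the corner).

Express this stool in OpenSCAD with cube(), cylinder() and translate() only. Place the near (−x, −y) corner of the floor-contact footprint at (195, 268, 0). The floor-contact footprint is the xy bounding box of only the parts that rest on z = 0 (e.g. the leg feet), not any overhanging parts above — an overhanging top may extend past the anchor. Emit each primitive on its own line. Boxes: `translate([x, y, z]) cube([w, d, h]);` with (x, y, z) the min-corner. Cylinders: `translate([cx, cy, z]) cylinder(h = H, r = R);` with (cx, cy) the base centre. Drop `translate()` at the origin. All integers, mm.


translate([195, 268, 352]) cube([350, 325, 30]);
translate([214, 287, 0]) cylinder(h = 352, r = 19);
translate([526, 287, 0]) cylinder(h = 352, r = 19);
translate([214, 574, 0]) cylinder(h = 352, r = 19);
translate([526, 574, 0]) cylinder(h = 352, r = 19);


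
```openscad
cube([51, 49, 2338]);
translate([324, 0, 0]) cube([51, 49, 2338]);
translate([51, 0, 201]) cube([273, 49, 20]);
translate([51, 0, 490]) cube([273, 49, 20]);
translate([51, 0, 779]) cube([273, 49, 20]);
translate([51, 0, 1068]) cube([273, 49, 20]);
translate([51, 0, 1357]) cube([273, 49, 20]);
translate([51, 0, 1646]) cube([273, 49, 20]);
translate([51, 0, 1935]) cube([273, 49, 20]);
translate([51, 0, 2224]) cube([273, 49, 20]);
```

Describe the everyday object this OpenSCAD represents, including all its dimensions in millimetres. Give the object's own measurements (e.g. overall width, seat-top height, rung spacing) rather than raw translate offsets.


A straight ladder. Two 51×49 mm vertical rails, 2338 mm tall, stand 375 mm apart (outside-to-outside) with their front faces coplanar on the −y side. 8 rungs, each 49 mm deep and 20 mm tall, span between the inner faces of the rails, front faces flush with the rails. The lowest rung's underside is at z = 201 mm and rungs are spaced 289 mm apart (underside to underside).


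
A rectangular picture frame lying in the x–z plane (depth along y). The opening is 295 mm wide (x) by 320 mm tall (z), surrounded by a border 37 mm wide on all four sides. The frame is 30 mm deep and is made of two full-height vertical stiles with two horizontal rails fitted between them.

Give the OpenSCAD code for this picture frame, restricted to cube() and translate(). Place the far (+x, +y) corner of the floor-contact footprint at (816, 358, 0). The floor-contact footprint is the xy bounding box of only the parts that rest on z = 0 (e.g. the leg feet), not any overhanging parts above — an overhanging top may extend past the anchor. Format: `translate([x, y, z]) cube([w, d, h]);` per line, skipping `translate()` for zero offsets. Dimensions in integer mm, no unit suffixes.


translate([447, 328, 0]) cube([37, 30, 394]);
translate([779, 328, 0]) cube([37, 30, 394]);
translate([484, 328, 0]) cube([295, 30, 37]);
translate([484, 328, 357]) cube([295, 30, 37]);


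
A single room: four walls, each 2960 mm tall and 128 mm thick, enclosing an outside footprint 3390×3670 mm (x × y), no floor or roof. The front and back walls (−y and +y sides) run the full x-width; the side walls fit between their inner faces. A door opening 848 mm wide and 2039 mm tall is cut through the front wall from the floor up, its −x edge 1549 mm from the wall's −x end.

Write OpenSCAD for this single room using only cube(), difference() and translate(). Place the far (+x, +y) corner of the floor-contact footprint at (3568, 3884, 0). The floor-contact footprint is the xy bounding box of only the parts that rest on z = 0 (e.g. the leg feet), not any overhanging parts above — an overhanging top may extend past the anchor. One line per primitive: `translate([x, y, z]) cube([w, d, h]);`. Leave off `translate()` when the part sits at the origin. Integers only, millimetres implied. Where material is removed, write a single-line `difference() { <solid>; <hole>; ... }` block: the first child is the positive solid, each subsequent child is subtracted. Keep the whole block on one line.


difference() { translate([178, 214, 0]) cube([3390, 128, 2960]); translate([1727, 214, 0]) cube([848, 128, 2039]); }
translate([178, 3756, 0]) cube([3390, 128, 2960]);
translate([178, 342, 0]) cube([128, 3414, 2960]);
translate([3440, 342, 0]) cube([128, 3414, 2960]);


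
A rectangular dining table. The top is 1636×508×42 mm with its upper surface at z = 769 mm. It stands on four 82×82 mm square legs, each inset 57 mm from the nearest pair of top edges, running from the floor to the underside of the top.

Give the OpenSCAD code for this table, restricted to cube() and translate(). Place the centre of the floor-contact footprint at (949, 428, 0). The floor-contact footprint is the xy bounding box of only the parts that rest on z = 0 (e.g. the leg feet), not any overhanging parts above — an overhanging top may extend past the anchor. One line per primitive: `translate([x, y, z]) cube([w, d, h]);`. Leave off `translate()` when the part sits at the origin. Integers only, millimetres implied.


translate([131, 174, 727]) cube([1636, 508, 42]);
translate([188, 231, 0]) cube([82, 82, 727]);
translate([1628, 231, 0]) cube([82, 82, 727]);
translate([188, 543, 0]) cube([82, 82, 727]);
translate([1628, 543, 0]) cube([82, 82, 727]);


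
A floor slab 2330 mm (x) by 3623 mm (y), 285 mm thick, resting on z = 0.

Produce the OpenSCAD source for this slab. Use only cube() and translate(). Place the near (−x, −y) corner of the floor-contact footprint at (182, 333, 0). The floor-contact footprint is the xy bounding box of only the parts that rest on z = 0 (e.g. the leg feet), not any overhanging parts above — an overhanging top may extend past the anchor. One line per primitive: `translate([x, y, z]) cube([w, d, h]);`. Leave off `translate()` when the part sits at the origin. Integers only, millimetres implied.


translate([182, 333, 0]) cube([2330, 3623, 285]);


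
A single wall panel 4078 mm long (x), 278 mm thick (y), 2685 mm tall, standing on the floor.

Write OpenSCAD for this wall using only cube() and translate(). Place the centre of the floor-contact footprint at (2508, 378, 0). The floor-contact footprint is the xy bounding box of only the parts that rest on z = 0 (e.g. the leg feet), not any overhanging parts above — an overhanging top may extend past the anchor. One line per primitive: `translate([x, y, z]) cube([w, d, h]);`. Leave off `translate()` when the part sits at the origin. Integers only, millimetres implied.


translate([469, 239, 0]) cube([4078, 278, 2685]);


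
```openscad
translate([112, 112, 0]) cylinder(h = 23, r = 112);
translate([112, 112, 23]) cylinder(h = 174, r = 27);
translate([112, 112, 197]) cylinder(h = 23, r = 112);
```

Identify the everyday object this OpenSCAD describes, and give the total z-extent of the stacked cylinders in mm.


A spool. The overall height is 220 mm.

Three coaxial cylinders, large–small–large — a spool. Two 23 mm flanges and a 174 mm core give 23 + 174 + 23 = 220 mm.


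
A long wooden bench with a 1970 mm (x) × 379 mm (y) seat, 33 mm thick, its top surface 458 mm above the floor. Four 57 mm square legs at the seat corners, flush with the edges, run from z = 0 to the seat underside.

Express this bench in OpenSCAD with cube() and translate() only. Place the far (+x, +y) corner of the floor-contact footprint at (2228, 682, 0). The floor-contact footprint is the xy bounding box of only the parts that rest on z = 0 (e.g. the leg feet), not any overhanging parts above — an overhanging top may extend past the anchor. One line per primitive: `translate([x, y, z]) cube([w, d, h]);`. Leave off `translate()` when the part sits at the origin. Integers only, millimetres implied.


// leg_h = 458 − 33 = 425
translate([258, 303, 425]) cube([1970, 379, 33]);
translate([258, 303, 0]) cube([57, 57, 425]);
translate([258, 625, 0]) cube([57, 57, 425]);
translate([2171, 303, 0]) cube([57, 57, 425]);
translate([2171, 625, 0]) cube([57, 57, 425]);


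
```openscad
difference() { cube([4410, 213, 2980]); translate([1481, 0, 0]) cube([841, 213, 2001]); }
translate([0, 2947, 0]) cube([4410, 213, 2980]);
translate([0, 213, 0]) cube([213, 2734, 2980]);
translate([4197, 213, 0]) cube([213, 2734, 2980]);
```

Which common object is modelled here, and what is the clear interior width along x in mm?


A single room. The interior width is 3984 mm.

Four walls enclosing a rectangle with a door in the front wall — a room. Outside width 4410 minus two 213 mm walls gives 3984 mm.


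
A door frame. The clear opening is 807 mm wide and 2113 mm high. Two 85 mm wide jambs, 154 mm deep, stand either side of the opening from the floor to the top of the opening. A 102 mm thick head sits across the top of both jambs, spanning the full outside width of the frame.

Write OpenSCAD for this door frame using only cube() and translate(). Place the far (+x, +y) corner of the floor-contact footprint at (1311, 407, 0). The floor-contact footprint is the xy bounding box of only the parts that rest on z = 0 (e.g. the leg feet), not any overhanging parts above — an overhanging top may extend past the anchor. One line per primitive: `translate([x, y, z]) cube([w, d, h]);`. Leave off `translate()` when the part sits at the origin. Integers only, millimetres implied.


translate([334, 253, 0]) cube([85, 154, 2113]);
translate([1226, 253, 0]) cube([85, 154, 2113]);
translate([334, 253, 2113]) cube([977, 154, 102]);


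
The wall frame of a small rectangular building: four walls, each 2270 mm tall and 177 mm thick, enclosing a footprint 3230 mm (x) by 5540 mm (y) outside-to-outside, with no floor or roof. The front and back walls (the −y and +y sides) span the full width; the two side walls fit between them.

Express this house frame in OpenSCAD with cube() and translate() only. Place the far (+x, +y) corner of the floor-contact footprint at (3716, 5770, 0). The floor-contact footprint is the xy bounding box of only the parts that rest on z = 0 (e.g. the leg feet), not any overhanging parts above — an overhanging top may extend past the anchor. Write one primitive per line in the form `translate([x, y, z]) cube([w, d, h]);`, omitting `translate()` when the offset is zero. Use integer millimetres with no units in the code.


translate([486, 230, 0]) cube([3230, 177, 2270]);
translate([486, 5593, 0]) cube([3230, 177, 2270]);
translate([486, 407, 0]) cube([177, 5186, 2270]);
translate([3539, 407, 0]) cube([177, 5186, 2270]);


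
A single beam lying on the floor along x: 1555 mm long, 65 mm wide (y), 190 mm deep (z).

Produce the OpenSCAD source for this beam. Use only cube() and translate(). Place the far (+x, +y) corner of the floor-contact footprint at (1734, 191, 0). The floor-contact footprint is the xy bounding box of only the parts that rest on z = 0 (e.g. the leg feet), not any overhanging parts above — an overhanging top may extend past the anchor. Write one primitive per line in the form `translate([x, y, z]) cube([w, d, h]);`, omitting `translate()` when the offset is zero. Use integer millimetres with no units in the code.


translate([179, 126, 0]) cube([1555, 65, 190]);


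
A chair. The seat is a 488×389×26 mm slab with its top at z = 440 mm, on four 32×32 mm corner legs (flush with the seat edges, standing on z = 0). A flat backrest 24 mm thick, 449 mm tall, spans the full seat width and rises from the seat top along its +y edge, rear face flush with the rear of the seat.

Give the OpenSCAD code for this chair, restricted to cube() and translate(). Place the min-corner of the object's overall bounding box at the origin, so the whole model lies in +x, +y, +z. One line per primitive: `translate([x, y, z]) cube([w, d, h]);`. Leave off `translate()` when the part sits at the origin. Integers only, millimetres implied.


translate([0, 0, 414]) cube([488, 389, 26]);
cube([32, 32, 414]);
translate([456, 0, 0]) cube([32, 32, 414]);
translate([0, 357, 0]) cube([32, 32, 414]);
translate([456, 357, 0]) cube([32, 32, 414]);
translate([0, 365, 440]) cube([488, 24, 449]);


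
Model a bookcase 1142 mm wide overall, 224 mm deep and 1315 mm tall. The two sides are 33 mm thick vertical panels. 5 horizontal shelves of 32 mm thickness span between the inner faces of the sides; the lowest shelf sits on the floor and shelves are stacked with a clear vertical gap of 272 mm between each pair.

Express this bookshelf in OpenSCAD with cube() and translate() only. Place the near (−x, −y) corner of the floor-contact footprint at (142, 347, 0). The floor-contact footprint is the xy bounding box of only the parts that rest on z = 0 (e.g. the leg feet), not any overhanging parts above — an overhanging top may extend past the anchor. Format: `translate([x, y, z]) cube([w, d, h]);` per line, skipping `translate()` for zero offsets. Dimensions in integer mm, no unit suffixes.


translate([142, 347, 0]) cube([33, 224, 1315]);
translate([1251, 347, 0]) cube([33, 224, 1315]);
translate([175, 347, 0]) cube([1076, 224, 32]);
translate([175, 347, 304]) cube([1076, 224, 32]);
translate([175, 347, 608]) cube([1076, 224, 32]);
translate([175, 347, 912]) cube([1076, 224, 32]);
translate([175, 347, 1216]) cube([1076, 224, 32]);


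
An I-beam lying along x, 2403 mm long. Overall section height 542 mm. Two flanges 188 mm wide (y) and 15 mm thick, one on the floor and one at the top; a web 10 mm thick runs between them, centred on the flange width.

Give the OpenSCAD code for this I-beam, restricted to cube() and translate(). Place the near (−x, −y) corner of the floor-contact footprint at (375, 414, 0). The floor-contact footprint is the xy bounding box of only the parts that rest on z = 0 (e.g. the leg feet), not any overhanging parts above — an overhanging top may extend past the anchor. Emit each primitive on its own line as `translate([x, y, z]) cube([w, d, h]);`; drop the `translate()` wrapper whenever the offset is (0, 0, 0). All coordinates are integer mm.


translate([375, 414, 0]) cube([2403, 188, 15]);
translate([375, 503, 15]) cube([2403, 10, 512]);
translate([375, 414, 527]) cube([2403, 188, 15]);


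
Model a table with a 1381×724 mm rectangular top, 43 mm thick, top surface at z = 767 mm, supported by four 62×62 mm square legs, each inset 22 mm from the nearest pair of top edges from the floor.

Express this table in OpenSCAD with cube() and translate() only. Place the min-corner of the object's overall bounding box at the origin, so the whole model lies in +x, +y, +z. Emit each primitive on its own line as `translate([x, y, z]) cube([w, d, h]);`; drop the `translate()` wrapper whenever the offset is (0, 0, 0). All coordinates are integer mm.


translate([0, 0, 724]) cube([1381, 724, 43]);
translate([22, 22, 0]) cube([62, 62, 724]);
translate([1297, 22, 0]) cube([62, 62, 724]);
translate([22, 640, 0]) cube([62, 62, 724]);
translate([1297, 640, 0]) cube([62, 62, 724]);


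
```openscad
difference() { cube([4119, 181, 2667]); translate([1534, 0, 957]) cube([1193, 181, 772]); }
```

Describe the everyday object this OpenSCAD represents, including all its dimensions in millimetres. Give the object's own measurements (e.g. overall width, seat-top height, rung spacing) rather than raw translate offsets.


A wall 4119 mm long (x), 181 mm thick (y), 2667 mm tall, with a rectangular window opening cut through it. The opening is 1193 mm wide and 772 mm tall; its sill is at z = 957 mm and its near (−x) edge is 1534 mm from the wall's −x end. The opening passes through the full wall thickness.


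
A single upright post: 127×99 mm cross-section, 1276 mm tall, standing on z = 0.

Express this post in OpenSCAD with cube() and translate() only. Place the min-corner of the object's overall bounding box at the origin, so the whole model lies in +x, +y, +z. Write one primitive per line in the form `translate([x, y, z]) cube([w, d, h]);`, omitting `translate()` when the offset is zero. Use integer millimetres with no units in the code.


cube([127, 99, 1276]);


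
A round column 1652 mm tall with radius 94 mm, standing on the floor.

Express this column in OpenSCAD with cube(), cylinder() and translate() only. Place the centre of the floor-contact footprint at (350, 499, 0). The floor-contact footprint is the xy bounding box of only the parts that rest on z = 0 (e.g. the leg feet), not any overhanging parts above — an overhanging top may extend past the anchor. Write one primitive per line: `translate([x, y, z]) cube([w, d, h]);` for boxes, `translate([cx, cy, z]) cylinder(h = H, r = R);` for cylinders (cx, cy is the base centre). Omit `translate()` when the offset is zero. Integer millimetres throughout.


translate([350, 499, 0]) cylinder(h = 1652, r = 94);


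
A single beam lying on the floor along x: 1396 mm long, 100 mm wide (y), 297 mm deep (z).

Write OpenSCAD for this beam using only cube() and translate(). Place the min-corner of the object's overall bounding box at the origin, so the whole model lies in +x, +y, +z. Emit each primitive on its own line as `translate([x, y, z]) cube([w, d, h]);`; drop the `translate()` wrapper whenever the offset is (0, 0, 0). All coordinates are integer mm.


cube([1396, 100, 297]);


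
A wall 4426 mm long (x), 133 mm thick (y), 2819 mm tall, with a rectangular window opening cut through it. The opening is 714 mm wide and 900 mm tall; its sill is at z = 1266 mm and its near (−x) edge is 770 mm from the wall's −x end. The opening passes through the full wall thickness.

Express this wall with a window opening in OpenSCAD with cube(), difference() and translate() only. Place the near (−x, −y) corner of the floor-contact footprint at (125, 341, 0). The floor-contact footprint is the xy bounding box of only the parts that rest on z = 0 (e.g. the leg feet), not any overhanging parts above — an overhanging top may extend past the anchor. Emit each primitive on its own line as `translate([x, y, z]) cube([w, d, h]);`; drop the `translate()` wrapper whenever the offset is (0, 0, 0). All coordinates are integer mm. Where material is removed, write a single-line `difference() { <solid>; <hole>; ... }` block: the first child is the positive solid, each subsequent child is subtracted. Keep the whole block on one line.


difference() { translate([125, 341, 0]) cube([4426, 133, 2819]); translate([895, 341, 1266]) cube([714, 133, 900]); }


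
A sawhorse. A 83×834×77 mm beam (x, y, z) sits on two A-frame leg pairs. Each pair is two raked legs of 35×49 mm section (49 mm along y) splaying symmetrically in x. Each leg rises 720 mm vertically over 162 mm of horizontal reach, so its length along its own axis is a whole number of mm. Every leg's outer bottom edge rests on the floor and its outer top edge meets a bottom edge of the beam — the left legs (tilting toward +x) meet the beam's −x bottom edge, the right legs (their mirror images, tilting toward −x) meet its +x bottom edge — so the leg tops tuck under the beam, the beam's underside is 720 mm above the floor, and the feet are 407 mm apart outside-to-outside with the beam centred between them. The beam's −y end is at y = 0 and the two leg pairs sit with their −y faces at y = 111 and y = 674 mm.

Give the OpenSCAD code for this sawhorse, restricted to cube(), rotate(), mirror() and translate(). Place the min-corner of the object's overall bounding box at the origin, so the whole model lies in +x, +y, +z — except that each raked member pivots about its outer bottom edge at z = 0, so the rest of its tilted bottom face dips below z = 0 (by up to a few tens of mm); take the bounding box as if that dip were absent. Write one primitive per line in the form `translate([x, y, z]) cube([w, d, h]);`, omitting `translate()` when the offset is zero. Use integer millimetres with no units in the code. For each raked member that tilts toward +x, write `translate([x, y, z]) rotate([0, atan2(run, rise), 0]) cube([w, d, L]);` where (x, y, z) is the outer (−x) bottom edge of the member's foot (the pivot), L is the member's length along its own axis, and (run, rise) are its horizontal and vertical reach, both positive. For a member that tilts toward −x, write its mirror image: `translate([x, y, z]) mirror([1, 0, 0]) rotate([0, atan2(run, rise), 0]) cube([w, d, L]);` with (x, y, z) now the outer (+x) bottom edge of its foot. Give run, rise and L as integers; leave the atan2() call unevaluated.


translate([162, 0, 720]) cube([83, 834, 77]);
translate([0, 111, 0]) rotate([0, atan2(162, 720), 0]) cube([35, 49, 738]);
translate([407, 111, 0]) mirror([1, 0, 0]) rotate([0, atan2(162, 720), 0]) cube([35, 49, 738]);
translate([0, 674, 0]) rotate([0, atan2(162, 720), 0]) cube([35, 49, 738]);
translate([407, 674, 0]) mirror([1, 0, 0]) rotate([0, atan2(162, 720), 0]) cube([35, 49, 738]);
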